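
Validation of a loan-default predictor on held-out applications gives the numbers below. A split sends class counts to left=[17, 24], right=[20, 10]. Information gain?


Parent = [37, 34], H_parent = 0.9987
H_left = 0.9789 (n=41), H_right = 0.9183 (n=30)
H_children = (41/71)·0.9789 + (30/71)·0.9183 = 0.9533
IG = 0.9987 - 0.9533 = 0.0454

0.0454


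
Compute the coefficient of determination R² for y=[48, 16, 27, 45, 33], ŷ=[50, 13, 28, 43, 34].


ȳ = 33.8
SS_res = Σ(y-ŷ)² = 19
SS_tot = Σ(y-ȳ)² = 690.8
R² = 1 - SS_res/SS_tot = 1 - 0.0275 = 0.9725

0.9725


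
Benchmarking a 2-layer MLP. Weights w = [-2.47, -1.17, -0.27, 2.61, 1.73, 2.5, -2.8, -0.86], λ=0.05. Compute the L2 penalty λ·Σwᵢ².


‖w‖₂² = (-2.47)² + (-1.17)² + (-0.27)² + (2.61)² + (1.73)² + (2.5)² + (-2.8)² + (-0.86)²
     = 6.1009 + 1.3689 + 0.0729 + 6.8121 + 2.9929 + 6.25 + 7.84 + 0.7396
     = 32.1773
λ·‖w‖₂² = 0.05·32.1773 = 1.608865

1.608865


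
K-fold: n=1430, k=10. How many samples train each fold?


Fold size = 1430/10 = 143
Training per fold = 1430 - 143 = 1287

1287


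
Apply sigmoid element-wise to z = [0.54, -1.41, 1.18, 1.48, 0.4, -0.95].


σ(0.54) = 1/(1+e^-0.54) = 0.6318
σ(-1.41) = 1/(1+e^1.41) = 0.1962
σ(1.18) = 1/(1+e^-1.18) = 0.7649
σ(1.48) = 1/(1+e^-1.48) = 0.8146
σ(0.4) = 1/(1+e^-0.4) = 0.5987
σ(-0.95) = 1/(1+e^0.95) = 0.2789
result = [0.6318, 0.1962, 0.7649, 0.8146, 0.5987, 0.2789]

[0.6318, 0.1962, 0.7649, 0.8146, 0.5987, 0.2789]


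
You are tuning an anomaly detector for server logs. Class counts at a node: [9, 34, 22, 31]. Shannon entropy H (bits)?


Probabilities: [9/96, 34/96, 22/96, 31/96] ≈ [0.0938, 0.3542, 0.2292, 0.3229]
H = -((9/96)·log₂(9/96) + (34/96)·log₂(34/96) + (22/96)·log₂(22/96) + (31/96)·log₂(31/96))
  = 1.8642 bits

1.8642 bits


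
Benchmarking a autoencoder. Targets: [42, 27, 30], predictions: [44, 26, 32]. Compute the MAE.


Absolute errors: |42-44|=2, |27-26|=1, |30-32|=2
Sum = 5
MAE = 5/3 = 5/3

5/3


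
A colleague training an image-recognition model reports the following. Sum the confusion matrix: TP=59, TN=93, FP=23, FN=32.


Total = TP + TN + FP + FN
= 59 + 93 + 23 + 32
= 207
(Predicted positive: 82, predicted negative: 125)

207


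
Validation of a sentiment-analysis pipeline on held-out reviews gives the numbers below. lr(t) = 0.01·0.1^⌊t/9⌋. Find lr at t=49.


n_drops = ⌊49/9⌋ = 5
lr = 0.01·0.1^5 = 0.01·0.00001 = 0.0000001

0.0000001


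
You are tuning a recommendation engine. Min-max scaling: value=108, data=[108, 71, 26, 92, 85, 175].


min=26, max=175
(108-26)/(175-26) = 82/149 = 0.5503

0.5503


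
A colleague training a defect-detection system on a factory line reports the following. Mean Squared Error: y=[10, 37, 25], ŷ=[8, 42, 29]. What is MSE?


Squared errors: (10-8)²=4, (37-42)²=25, (25-29)²=16
Sum = 45
MSE = 45/3 = 15

15


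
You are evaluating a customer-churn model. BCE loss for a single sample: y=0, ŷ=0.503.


BCE = -[y·ln(p) + (1-y)·ln(1-p)]
= -0 - 1·ln(1-0.503)
= -ln(0.497) = 0.6992

0.6992


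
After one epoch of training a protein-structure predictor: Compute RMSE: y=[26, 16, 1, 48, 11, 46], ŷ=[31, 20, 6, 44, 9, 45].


MSE = 87/6 = 14.5
RMSE = √(87/6) = 3.8079

3.8079


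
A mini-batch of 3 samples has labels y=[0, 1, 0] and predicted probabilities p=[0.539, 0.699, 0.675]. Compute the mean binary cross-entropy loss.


L[0] = -ln(1-0.539) = -ln(0.461) = 0.7744
L[1] = -ln(0.699) = 0.3581
L[2] = -ln(1-0.675) = -ln(0.325) = 1.1239
mean = (0.7744 + 0.3581 + 1.1239)/3 = 0.7521

0.7521


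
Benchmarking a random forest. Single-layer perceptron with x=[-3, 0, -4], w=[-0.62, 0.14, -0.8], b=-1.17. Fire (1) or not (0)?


z = (-3)·(-0.62) + (0)·(0.14) + (-4)·(-0.8) - 1.17
  = 3.89
step(z) = 1 (z≥0)

1


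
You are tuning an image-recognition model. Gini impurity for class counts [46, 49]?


Probabilities: [46/95, 49/95] ≈ [0.4842, 0.5158]
Σpᵢ² = (2116 + 2401)/95² = 4517/9025
Gini = 1 - Σpᵢ² = 1 - 4517/9025 = 0.4995

0.4995


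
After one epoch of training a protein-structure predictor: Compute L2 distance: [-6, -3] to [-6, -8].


d = √((-6+ 6)² + (-3+ 8)²)
  = √(0 + 25)
  = √25 = 5.0

5.0


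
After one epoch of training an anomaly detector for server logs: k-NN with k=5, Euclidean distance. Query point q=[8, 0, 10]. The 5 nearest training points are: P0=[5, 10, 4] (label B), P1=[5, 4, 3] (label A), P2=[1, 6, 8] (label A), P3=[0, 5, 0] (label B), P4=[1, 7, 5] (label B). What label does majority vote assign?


d(q,P0) = 12.0416  (label B)
d(q,P1) = 8.6023  (label A)
d(q,P2) = 9.434  (label A)
d(q,P3) = 13.7477  (label B)
d(q,P4) = 11.0905  (label B)
Votes: A=2, B=3
Majority → B

B


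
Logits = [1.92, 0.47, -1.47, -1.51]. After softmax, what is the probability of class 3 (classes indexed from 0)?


Exponentials: e^1.92=6.821, e^0.47=1.6, e^-1.47=0.2299, e^-1.51=0.2209
Sum = 8.8718
Softmax = [0.7688, 0.1803, 0.0259, 0.0249]
p[3] = 0.2209/8.8718 = 0.0249

0.0249


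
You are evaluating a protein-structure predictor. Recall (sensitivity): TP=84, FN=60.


Recall = TP/(TP+FN)
= 84/(84+60)
= 84/144 = 58.33%

58.33%


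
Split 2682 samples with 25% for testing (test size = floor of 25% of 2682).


Test = ⌊2682·25/100⌋ = 670
Train = 2682 - 670 = 2012

Train: 2012, Test: 670


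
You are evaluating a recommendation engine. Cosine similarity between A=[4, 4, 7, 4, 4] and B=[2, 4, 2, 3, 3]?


A·B = 4·2 + 4·4 + 7·2 + 4·3 + 4·3 = 62
‖A‖ = √113 = 10.6301, ‖B‖ = √42 = 6.4807
cos = 62/(√113·√42) = 62/√4746 = 0.9

0.9


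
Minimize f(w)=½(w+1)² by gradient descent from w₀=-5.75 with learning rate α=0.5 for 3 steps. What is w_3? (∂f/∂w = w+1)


step 1: grad = -5.75+1 = -4.75; w = -5.75 - 0.5·(-4.75) = -3.375
step 2: grad = -3.375+1 = -2.375; w = -3.375 - 0.5·(-2.375) = -2.1875
step 3: grad = -2.1875+1 = -1.1875; w = -2.1875 - 0.5·(-1.1875) = -1.59375

-1.59375


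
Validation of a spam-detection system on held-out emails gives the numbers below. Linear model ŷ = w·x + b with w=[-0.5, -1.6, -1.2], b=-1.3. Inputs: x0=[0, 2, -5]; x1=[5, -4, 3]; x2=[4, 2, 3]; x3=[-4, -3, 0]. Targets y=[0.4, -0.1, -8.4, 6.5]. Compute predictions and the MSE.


ŷ0 = (-0.5)·(0) + (-1.6)·(2) + (-1.2)·(-5) - 1.3 = 1.5
ŷ1 = (-0.5)·(5) + (-1.6)·(-4) + (-1.2)·(3) - 1.3 = -1.0
ŷ2 = (-0.5)·(4) + (-1.6)·(2) + (-1.2)·(3) - 1.3 = -10.1
ŷ3 = (-0.5)·(-4) + (-1.6)·(-3) + (-1.2)·(0) - 1.3 = 5.5
errors² = [1.21, 0.81, 2.89, 1.0]
MSE = 5.9100/4 = 1.4775

1.4775


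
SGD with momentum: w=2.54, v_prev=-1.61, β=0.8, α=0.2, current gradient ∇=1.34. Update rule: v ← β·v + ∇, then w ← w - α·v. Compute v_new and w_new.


v_new = 0.8·-1.61 + 1.34 = -1.288 + 1.34 = 0.052
w_new = 2.54 - 0.2·0.052 = 2.54 - 0.0104 = 2.5296

v_new=0.052, w_new=2.5296


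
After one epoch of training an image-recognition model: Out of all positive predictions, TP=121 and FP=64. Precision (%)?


Precision = TP/(TP+FP)
= 121/(121+64)
= 121/185 = 65.41%

65.41%


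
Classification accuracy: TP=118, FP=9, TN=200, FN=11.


Accuracy = (TP+TN)/(TP+TN+FP+FN)
= (118+200)/(338)
= 318/338 = 94.08%

94.08%


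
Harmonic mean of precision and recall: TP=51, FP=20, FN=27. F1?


Precision = 51/71 = 0.7183
Recall = 51/78 = 0.6538
F1 = 2·P·R/(P+R) = 2·TP/(2·TP+FP+FN) = 102/(102+20+27) = 102/149 = 0.6846

0.6846


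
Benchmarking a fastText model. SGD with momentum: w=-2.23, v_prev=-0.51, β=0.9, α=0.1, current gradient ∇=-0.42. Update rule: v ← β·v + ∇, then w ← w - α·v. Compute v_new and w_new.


v_new = 0.9·-0.51 - 0.42 = -0.459 - 0.42 = -0.879
w_new = -2.23 - 0.1·-0.879 = -2.23 + 0.0879 = -2.1421

v_new=-0.879, w_new=-2.1421


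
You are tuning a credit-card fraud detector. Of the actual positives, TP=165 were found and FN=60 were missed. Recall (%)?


Recall = TP/(TP+FN)
= 165/(165+60)
= 165/225 = 73.33%

73.33%


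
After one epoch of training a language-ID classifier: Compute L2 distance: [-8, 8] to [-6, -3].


d = √((-8+ 6)² + (8+ 3)²)
  = √(4 + 121)
  = √125 = 11.1803

11.1803


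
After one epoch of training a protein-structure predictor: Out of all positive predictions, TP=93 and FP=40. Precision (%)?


Precision = TP/(TP+FP)
= 93/(93+40)
= 93/133 = 69.92%

69.92%


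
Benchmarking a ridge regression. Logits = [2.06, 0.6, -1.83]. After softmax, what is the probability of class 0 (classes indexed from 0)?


Exponentials: e^2.06=7.846, e^0.6=1.8221, e^-1.83=0.1604
Sum = 9.8285
Softmax = [0.7983, 0.1854, 0.0163]
p[0] = 7.846/9.8285 = 0.7983

0.7983


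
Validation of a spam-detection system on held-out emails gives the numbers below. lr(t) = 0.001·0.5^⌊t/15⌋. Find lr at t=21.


n_drops = ⌊21/15⌋ = 1
lr = 0.001·0.5^1 = 0.001·0.5 = 0.0005

0.0005


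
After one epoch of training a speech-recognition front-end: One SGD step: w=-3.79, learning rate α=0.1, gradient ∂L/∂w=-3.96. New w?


w_new = w - α·∇
= -3.79 - 0.1·-3.96
= -3.79 + 0.396
= -3.394

-3.394


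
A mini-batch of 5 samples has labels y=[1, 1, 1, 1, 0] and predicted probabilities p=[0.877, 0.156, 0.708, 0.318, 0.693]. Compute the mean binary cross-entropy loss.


L[0] = -ln(0.877) = 0.1312
L[1] = -ln(0.156) = 1.8579
L[2] = -ln(0.708) = 0.3453
L[3] = -ln(0.318) = 1.1457
L[4] = -ln(1-0.693) = -ln(0.307) = 1.1809
mean = (0.1312 + 1.8579 + 0.3453 + 1.1457 + 1.1809)/5 = 0.9322

0.9322


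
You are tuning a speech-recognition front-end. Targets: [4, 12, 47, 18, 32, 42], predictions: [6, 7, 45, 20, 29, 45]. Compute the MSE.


Squared errors: (4-6)²=4, (12-7)²=25, (47-45)²=4, (18-20)²=4, (32-29)²=9, (42-45)²=9
Sum = 55
MSE = 55/6 = 55/6

55/6


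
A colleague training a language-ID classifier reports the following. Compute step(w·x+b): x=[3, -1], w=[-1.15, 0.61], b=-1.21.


z = (3)·(-1.15) + (-1)·(0.61) - 1.21
  = -5.27
step(z) = 0 (z<0)

0


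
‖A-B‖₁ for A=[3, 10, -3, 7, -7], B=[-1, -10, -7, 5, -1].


d = |3+ 1| + |10+ 10| + |-3+ 7| + |7-5| + |-7+ 1|
  = 4 + 20 + 4 + 2 + 6
  = 36

36


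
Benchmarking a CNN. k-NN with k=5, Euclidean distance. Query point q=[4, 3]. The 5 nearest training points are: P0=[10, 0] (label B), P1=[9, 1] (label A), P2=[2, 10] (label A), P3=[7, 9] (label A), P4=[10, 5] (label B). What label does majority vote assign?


d(q,P0) = 6.7082  (label B)
d(q,P1) = 5.3852  (label A)
d(q,P2) = 7.2801  (label A)
d(q,P3) = 6.7082  (label A)
d(q,P4) = 6.3246  (label B)
Votes: A=3, B=2
Majority → A

A


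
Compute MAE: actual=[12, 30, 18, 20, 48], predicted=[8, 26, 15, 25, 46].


Absolute errors: |12-8|=4, |30-26|=4, |18-15|=3, |20-25|=5, |48-46|=2
Sum = 18
MAE = 18/5 = 18/5

18/5


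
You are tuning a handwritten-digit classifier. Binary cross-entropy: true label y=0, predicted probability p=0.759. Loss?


BCE = -[y·ln(p) + (1-y)·ln(1-p)]
= -0 - 1·ln(1-0.759)
= -ln(0.241) = 1.423

1.423


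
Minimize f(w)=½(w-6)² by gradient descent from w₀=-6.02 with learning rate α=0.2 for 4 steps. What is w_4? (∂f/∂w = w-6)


step 1: grad = -6.02-6 = -12.02; w = -6.02 - 0.2·(-12.02) = -3.616
step 2: grad = -3.616-6 = -9.616; w = -3.616 - 0.2·(-9.616) = -1.6928
step 3: grad = -1.6928-6 = -7.6928; w = -1.6928 - 0.2·(-7.6928) = -0.15424
step 4: grad = -0.15424-6 = -6.15424; w = -0.15424 - 0.2·(-6.15424) = 1.076608

1.076608


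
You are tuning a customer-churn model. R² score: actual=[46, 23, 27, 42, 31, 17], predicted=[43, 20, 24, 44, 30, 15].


ȳ = 31
SS_res = Σ(y-ŷ)² = 36
SS_tot = Σ(y-ȳ)² = 622
R² = 1 - SS_res/SS_tot = 1 - 0.0579 = 0.9421

0.9421


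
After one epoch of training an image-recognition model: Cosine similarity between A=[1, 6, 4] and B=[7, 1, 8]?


A·B = 1·7 + 6·1 + 4·8 = 45
‖A‖ = √53 = 7.2801, ‖B‖ = √114 = 10.6771
cos = 45/(√53·√114) = 45/√6042 = 0.5789

0.5789


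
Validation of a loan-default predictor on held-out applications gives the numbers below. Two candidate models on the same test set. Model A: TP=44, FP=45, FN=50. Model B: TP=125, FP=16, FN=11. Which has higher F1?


Model A: P=44/89=0.4944, R=44/94=0.4681, F1=2PR/(P+R)=2TP/(2TP+FP+FN)=88/183=0.4809
Model B: P=125/141=0.8865, R=125/136=0.9191, F1=2PR/(P+R)=2TP/(2TP+FP+FN)=250/277=0.9025
0.4809 < 0.9025 → Model B

Model B


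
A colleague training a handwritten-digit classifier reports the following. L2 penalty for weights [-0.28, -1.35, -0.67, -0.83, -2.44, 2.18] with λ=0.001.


‖w‖₂² = (-0.28)² + (-1.35)² + (-0.67)² + (-0.83)² + (-2.44)² + (2.18)²
     = 0.0784 + 1.8225 + 0.4489 + 0.6889 + 5.9536 + 4.7524
     = 13.7447
λ·‖w‖₂² = 0.001·13.7447 = 0.013745

0.013745


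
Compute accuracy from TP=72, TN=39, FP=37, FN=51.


Accuracy = (TP+TN)/(TP+TN+FP+FN)
= (72+39)/(199)
= 111/199 = 55.78%

55.78%


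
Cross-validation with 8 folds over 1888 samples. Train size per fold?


Fold size = 1888/8 = 236
Training per fold = 1888 - 236 = 1652

1652


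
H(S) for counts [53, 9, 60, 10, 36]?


Probabilities: [53/168, 9/168, 60/168, 10/168, 36/168] ≈ [0.3155, 0.0536, 0.3571, 0.0595, 0.2143]
H = -((53/168)·log₂(53/168) + (9/168)·log₂(9/168) + (60/168)·log₂(60/168) + (10/168)·log₂(10/168) + (36/168)·log₂(36/168))
  = 2.0003 bits

2.0003 bits


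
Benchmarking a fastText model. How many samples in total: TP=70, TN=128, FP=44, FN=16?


Total = TP + TN + FP + FN
= 70 + 128 + 44 + 16
= 258
(Predicted positive: 114, predicted negative: 144)

258


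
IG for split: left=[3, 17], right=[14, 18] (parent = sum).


Parent = [17, 35], H_parent = 0.9118
H_left = 0.6098 (n=20), H_right = 0.9887 (n=32)
H_children = (20/52)·0.6098 + (32/52)·0.9887 = 0.843
IG = 0.9118 - 0.843 = 0.0688

0.0688


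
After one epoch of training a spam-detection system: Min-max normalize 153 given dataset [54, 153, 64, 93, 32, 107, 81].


min=32, max=153
(153-32)/(153-32) = 121/121 = 1.0

1.0


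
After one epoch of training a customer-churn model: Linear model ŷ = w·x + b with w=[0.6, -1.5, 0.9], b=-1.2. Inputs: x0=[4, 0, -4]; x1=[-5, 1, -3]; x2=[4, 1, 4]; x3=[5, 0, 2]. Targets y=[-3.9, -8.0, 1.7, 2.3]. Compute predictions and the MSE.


ŷ0 = (0.6)·(4) + (-1.5)·(0) + (0.9)·(-4) - 1.2 = -2.4
ŷ1 = (0.6)·(-5) + (-1.5)·(1) + (0.9)·(-3) - 1.2 = -8.4
ŷ2 = (0.6)·(4) + (-1.5)·(1) + (0.9)·(4) - 1.2 = 3.3
ŷ3 = (0.6)·(5) + (-1.5)·(0) + (0.9)·(2) - 1.2 = 3.6
errors² = [2.25, 0.16, 2.56, 1.69]
MSE = 6.6600/4 = 1.665

1.665


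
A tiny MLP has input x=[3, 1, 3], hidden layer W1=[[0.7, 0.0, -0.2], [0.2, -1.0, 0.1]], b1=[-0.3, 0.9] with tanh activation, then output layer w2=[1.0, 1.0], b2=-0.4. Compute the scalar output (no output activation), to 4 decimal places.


z1[0] = (0.7)·(3) + (0.0)·(1) + (-0.2)·(3) - 0.3 = 1.2
z1[1] = (0.2)·(3) + (-1.0)·(1) + (0.1)·(3) + 0.9 = 0.8
h = tanh(z1) = [0.8337, 0.664]
output = (1.0)·(0.8337) + (1.0)·(0.664) - 0.4 = 1.0977

1.0977


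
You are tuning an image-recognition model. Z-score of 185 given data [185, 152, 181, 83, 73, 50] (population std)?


μ = 120.6667, σ = 53.9218
z = (185 - 120.6667)/53.9218 = 1.1931

1.1931


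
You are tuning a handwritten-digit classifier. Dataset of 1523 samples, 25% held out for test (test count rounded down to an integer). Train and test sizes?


Test = ⌊1523·25/100⌋ = 380
Train = 1523 - 380 = 1143

Train: 1143, Test: 380


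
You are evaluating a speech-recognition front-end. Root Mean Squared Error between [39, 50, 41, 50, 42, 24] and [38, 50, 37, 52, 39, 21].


MSE = 39/6 = 6.5
RMSE = √(39/6) = 2.5495

2.5495


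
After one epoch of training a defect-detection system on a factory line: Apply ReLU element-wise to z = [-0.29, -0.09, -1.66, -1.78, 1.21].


ReLU(-0.29) = max(0, -0.29) = 0.0
ReLU(-0.09) = max(0, -0.09) = 0.0
ReLU(-1.66) = max(0, -1.66) = 0.0
ReLU(-1.78) = max(0, -1.78) = 0.0
ReLU(1.21) = max(0, 1.21) = 1.21
result = [0.0, 0.0, 0.0, 0.0, 1.21]

[0.0, 0.0, 0.0, 0.0, 1.21]


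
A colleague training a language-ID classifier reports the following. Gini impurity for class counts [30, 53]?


Probabilities: [30/83, 53/83] ≈ [0.3614, 0.6386]
Σpᵢ² = (900 + 2809)/83² = 3709/6889
Gini = 1 - Σpᵢ² = 1 - 3709/6889 = 0.4616

0.4616


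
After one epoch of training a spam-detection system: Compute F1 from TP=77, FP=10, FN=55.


Precision = 77/87 = 0.8851
Recall = 77/132 = 0.5833
F1 = 2·P·R/(P+R) = 2·TP/(2·TP+FP+FN) = 154/(154+10+55) = 154/219 = 0.7032

0.7032


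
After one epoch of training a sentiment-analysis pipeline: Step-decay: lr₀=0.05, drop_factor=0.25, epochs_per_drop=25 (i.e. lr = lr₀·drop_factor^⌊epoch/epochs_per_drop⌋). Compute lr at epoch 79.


n_drops = ⌊79/25⌋ = 3
lr = 0.05·0.25^3 = 0.05·0.015625 = 0.00078125

0.00078125


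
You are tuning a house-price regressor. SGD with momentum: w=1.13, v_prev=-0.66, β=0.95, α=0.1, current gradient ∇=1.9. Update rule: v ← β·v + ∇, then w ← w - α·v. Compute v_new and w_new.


v_new = 0.95·-0.66 + 1.9 = -0.627 + 1.9 = 1.273
w_new = 1.13 - 0.1·1.273 = 1.13 - 0.1273 = 1.0027

v_new=1.273, w_new=1.0027


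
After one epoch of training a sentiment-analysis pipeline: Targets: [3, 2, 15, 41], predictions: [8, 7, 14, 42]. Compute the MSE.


Squared errors: (3-8)²=25, (2-7)²=25, (15-14)²=1, (41-42)²=1
Sum = 52
MSE = 52/4 = 13

13


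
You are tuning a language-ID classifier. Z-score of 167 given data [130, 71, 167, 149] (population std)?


μ = 129.25, σ = 36.0858
z = (167 - 129.25)/36.0858 = 1.0461

1.0461


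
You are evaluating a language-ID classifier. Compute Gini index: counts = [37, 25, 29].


Probabilities: [37/91, 25/91, 29/91] ≈ [0.4066, 0.2747, 0.3187]
Σpᵢ² = (1369 + 625 + 841)/91² = 2835/8281
Gini = 1 - Σpᵢ² = 1 - 2835/8281 = 0.6577

0.6577


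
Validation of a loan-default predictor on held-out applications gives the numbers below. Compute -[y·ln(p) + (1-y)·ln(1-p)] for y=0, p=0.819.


BCE = -[y·ln(p) + (1-y)·ln(1-p)]
= -0 - 1·ln(1-0.819)
= -ln(0.181) = 1.7093

1.7093


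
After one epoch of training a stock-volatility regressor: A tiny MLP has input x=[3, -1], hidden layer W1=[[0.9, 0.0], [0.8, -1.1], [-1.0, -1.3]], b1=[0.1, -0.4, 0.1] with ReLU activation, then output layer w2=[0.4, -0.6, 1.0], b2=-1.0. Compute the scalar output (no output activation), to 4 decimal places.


z1[0] = (0.9)·(3) + (0.0)·(-1) + 0.1 = 2.8
z1[1] = (0.8)·(3) + (-1.1)·(-1) - 0.4 = 3.1
z1[2] = (-1.0)·(3) + (-1.3)·(-1) + 0.1 = -1.6
h = ReLU(z1) = [2.8, 3.1, 0.0]
output = (0.4)·(2.8) + (-0.6)·(3.1) + (1.0)·(0.0) - 1.0 = -1.74

-1.74


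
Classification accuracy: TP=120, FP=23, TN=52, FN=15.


Accuracy = (TP+TN)/(TP+TN+FP+FN)
= (120+52)/(210)
= 172/210 = 81.9%

81.9%


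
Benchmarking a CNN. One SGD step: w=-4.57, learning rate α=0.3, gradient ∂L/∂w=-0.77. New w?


w_new = w - α·∇
= -4.57 - 0.3·-0.77
= -4.57 + 0.231
= -4.339

-4.339


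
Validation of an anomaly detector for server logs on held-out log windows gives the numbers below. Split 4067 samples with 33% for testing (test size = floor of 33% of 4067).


Test = ⌊4067·33/100⌋ = 1342
Train = 4067 - 1342 = 2725

Train: 2725, Test: 1342


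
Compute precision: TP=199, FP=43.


Precision = TP/(TP+FP)
= 199/(199+43)
= 199/242 = 82.23%

82.23%


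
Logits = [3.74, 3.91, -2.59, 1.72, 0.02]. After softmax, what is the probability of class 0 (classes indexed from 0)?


Exponentials: e^3.74=42.098, e^3.91=49.899, e^-2.59=0.075, e^1.72=5.5845, e^0.02=1.0202
Sum = 98.6767
Softmax = [0.4266, 0.5057, 0.0008, 0.0566, 0.0103]
p[0] = 42.098/98.6767 = 0.4266

0.4266


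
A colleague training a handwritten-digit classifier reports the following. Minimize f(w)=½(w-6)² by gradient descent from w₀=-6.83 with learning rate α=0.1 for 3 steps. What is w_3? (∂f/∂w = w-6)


step 1: grad = -6.83-6 = -12.83; w = -6.83 - 0.1·(-12.83) = -5.547
step 2: grad = -5.547-6 = -11.547; w = -5.547 - 0.1·(-11.547) = -4.3923
step 3: grad = -4.3923-6 = -10.3923; w = -4.3923 - 0.1·(-10.3923) = -3.35307

-3.35307


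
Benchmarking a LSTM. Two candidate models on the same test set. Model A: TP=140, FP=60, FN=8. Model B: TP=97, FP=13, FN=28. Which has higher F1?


Model A: P=140/200=0.7, R=140/148=0.9459, F1=2PR/(P+R)=2TP/(2TP+FP+FN)=280/348=0.8046
Model B: P=97/110=0.8818, R=97/125=0.776, F1=2PR/(P+R)=2TP/(2TP+FP+FN)=194/235=0.8255
0.8046 < 0.8255 → Model B

Model B


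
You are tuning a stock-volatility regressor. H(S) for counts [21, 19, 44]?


Probabilities: [21/84, 19/84, 44/84] ≈ [0.25, 0.2262, 0.5238]
H = -((21/84)·log₂(21/84) + (19/84)·log₂(19/84) + (44/84)·log₂(44/84))
  = 1.4737 bits

1.4737 bits


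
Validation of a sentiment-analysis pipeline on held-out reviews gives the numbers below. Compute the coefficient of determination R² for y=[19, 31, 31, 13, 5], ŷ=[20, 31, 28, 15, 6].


ȳ = 19.8
SS_res = Σ(y-ŷ)² = 15
SS_tot = Σ(y-ȳ)² = 516.8
R² = 1 - SS_res/SS_tot = 1 - 0.029 = 0.971

0.971


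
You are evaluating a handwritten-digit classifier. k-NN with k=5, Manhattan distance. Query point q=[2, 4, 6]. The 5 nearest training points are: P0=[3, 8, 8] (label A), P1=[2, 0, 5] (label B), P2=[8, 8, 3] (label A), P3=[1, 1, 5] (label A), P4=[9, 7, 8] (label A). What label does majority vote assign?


d(q,P0) = 7  (label A)
d(q,P1) = 5  (label B)
d(q,P2) = 13  (label A)
d(q,P3) = 5  (label A)
d(q,P4) = 12  (label A)
Votes: A=4, B=1
Majority → A

A


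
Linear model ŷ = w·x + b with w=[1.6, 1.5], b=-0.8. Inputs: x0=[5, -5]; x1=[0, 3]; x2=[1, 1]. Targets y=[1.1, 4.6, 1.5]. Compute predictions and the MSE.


ŷ0 = (1.6)·(5) + (1.5)·(-5) - 0.8 = -0.3
ŷ1 = (1.6)·(0) + (1.5)·(3) - 0.8 = 3.7
ŷ2 = (1.6)·(1) + (1.5)·(1) - 0.8 = 2.3
errors² = [1.96, 0.81, 0.64]
MSE = 3.4100/3 = 1.1367

1.1367


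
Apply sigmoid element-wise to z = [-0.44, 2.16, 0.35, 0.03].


σ(-0.44) = 1/(1+e^0.44) = 0.3917
σ(2.16) = 1/(1+e^-2.16) = 0.8966
σ(0.35) = 1/(1+e^-0.35) = 0.5866
σ(0.03) = 1/(1+e^-0.03) = 0.5075
result = [0.3917, 0.8966, 0.5866, 0.5075]

[0.3917, 0.8966, 0.5866, 0.5075]


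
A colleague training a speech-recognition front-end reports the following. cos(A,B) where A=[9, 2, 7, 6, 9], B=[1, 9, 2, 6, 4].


A·B = 9·1 + 2·9 + 7·2 + 6·6 + 9·4 = 113
‖A‖ = √251 = 15.843, ‖B‖ = √138 = 11.7473
cos = 113/(√251·√138) = 113/√34638 = 0.6072

0.6072


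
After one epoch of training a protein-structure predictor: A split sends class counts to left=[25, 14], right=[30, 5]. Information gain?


Parent = [55, 19], H_parent = 0.8218
H_left = 0.9418 (n=39), H_right = 0.5917 (n=35)
H_children = (39/74)·0.9418 + (35/74)·0.5917 = 0.7762
IG = 0.8218 - 0.7762 = 0.0456

0.0456


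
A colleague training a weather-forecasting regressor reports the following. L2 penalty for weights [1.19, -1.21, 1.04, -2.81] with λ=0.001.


‖w‖₂² = (1.19)² + (-1.21)² + (1.04)² + (-2.81)²
     = 1.4161 + 1.4641 + 1.0816 + 7.8961
     = 11.8579
λ·‖w‖₂² = 0.001·11.8579 = 0.011858

0.011858


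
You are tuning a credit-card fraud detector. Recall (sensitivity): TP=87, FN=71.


Recall = TP/(TP+FN)
= 87/(87+71)
= 87/158 = 55.06%

55.06%


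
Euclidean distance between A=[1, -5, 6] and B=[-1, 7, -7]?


d = √((1+ 1)² + (-5-7)² + (6+ 7)²)
  = √(4 + 144 + 169)
  = √317 = 17.8045

17.8045


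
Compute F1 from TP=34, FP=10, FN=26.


Precision = 34/44 = 0.7727
Recall = 34/60 = 0.5667
F1 = 2·P·R/(P+R) = 2·TP/(2·TP+FP+FN) = 68/(68+10+26) = 68/104 = 0.6538

0.6538


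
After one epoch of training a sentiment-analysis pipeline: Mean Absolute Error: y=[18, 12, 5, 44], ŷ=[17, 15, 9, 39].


Absolute errors: |18-17|=1, |12-15|=3, |5-9|=4, |44-39|=5
Sum = 13
MAE = 13/4 = 13/4

13/4


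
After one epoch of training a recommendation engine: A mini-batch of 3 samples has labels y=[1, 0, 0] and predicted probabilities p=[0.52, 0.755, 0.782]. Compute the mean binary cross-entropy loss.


L[0] = -ln(0.52) = 0.6539
L[1] = -ln(1-0.755) = -ln(0.245) = 1.4065
L[2] = -ln(1-0.782) = -ln(0.218) = 1.5233
mean = (0.6539 + 1.4065 + 1.5233)/3 = 1.1946

1.1946


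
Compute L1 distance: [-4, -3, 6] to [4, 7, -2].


d = |-4-4| + |-3-7| + |6+ 2|
  = 8 + 10 + 8
  = 26

26


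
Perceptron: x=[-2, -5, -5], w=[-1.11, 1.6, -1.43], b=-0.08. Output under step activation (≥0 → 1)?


z = (-2)·(-1.11) + (-5)·(1.6) + (-5)·(-1.43) - 0.08
  = 1.29
step(z) = 1 (z≥0)

1


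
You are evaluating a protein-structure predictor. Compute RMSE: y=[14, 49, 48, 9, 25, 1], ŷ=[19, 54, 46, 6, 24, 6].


MSE = 89/6 = 14.8333
RMSE = √(89/6) = 3.8514

3.8514


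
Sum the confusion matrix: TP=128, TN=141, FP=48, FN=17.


Total = TP + TN + FP + FN
= 128 + 141 + 48 + 17
= 334
(Predicted positive: 176, predicted negative: 158)

334


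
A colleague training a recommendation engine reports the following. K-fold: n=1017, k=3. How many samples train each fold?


Fold size = 1017/3 = 339
Training per fold = 1017 - 339 = 678

678


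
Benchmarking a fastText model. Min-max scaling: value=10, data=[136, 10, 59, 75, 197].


min=10, max=197
(10-10)/(197-10) = 0/187 = 0.0

0.0


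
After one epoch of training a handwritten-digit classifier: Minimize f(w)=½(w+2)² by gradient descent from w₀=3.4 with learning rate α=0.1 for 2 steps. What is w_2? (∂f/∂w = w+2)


step 1: grad = 3.4+2 = 5.4; w = 3.4 - 0.1·(5.4) = 2.86
step 2: grad = 2.86+2 = 4.86; w = 2.86 - 0.1·(4.86) = 2.374

2.374


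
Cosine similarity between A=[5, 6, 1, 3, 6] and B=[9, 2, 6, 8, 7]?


A·B = 5·9 + 6·2 + 1·6 + 3·8 + 6·7 = 129
‖A‖ = √107 = 10.3441, ‖B‖ = √234 = 15.2971
cos = 129/(√107·√234) = 129/√25038 = 0.8152

0.8152


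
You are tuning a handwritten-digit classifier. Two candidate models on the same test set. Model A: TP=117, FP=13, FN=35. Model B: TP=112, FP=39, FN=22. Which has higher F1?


Model A: P=117/130=0.9, R=117/152=0.7697, F1=2PR/(P+R)=2TP/(2TP+FP+FN)=234/282=0.8298
Model B: P=112/151=0.7417, R=112/134=0.8358, F1=2PR/(P+R)=2TP/(2TP+FP+FN)=224/285=0.786
0.8298 > 0.786 → Model A

Model A


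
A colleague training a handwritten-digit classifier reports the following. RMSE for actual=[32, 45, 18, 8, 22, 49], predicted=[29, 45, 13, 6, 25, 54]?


MSE = 72/6 = 12
RMSE = √(72/6) = 3.4641

3.4641


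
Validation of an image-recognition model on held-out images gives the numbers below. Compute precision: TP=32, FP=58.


Precision = TP/(TP+FP)
= 32/(32+58)
= 32/90 = 35.56%

35.56%


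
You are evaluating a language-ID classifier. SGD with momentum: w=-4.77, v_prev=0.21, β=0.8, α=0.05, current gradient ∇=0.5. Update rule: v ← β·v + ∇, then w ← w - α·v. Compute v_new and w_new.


v_new = 0.8·0.21 + 0.5 = 0.168 + 0.5 = 0.668
w_new = -4.77 - 0.05·0.668 = -4.77 - 0.0334 = -4.8034

v_new=0.668, w_new=-4.8034


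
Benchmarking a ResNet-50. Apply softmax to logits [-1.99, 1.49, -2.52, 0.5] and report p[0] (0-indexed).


Exponentials: e^-1.99=0.1367, e^1.49=4.4371, e^-2.52=0.0805, e^0.5=1.6487
Sum = 6.303
Softmax = [0.0217, 0.704, 0.0128, 0.2616]
p[0] = 0.1367/6.303 = 0.0217

0.0217


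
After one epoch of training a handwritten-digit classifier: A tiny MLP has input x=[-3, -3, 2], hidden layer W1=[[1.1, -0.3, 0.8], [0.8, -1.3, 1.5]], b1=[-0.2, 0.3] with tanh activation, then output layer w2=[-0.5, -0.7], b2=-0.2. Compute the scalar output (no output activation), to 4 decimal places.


z1[0] = (1.1)·(-3) + (-0.3)·(-3) + (0.8)·(2) - 0.2 = -1.0
z1[1] = (0.8)·(-3) + (-1.3)·(-3) + (1.5)·(2) + 0.3 = 4.8
h = tanh(z1) = [-0.7616, 0.9999]
output = (-0.5)·(-0.7616) + (-0.7)·(0.9999) - 0.2 = -0.5191

-0.5191


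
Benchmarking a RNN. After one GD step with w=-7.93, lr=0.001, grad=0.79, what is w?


w_new = w - α·∇
= -7.93 - 0.001·0.79
= -7.93 - 0.00079
= -7.93079

-7.93079


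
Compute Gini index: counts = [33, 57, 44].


Probabilities: [33/134, 57/134, 44/134] ≈ [0.2463, 0.4254, 0.3284]
Σpᵢ² = (1089 + 3249 + 1936)/134² = 6274/17956
Gini = 1 - Σpᵢ² = 1 - 6274/17956 = 0.6506

0.6506


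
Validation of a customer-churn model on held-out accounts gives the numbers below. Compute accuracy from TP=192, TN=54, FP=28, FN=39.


Accuracy = (TP+TN)/(TP+TN+FP+FN)
= (192+54)/(313)
= 246/313 = 78.59%

78.59%


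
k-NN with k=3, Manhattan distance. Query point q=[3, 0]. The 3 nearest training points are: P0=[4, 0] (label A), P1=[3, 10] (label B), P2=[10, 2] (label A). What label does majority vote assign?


d(q,P0) = 1  (label A)
d(q,P1) = 10  (label B)
d(q,P2) = 9  (label A)
Votes: A=2, B=1
Majority → A

A


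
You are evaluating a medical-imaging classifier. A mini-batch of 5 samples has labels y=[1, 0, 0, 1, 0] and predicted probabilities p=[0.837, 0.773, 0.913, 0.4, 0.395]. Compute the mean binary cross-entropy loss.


L[0] = -ln(0.837) = 0.1779
L[1] = -ln(1-0.773) = -ln(0.227) = 1.4828
L[2] = -ln(1-0.913) = -ln(0.087) = 2.4418
L[3] = -ln(0.4) = 0.9163
L[4] = -ln(1-0.395) = -ln(0.605) = 0.5025
mean = (0.1779 + 1.4828 + 2.4418 + 0.9163 + 0.5025)/5 = 1.1043

1.1043


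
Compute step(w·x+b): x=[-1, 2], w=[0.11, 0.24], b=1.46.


z = (-1)·(0.11) + (2)·(0.24) + 1.46
  = 1.83
step(z) = 1 (z≥0)

1


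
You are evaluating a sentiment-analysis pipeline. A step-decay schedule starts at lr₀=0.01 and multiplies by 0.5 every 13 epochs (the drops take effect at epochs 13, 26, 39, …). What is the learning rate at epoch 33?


n_drops = ⌊33/13⌋ = 2
lr = 0.01·0.5^2 = 0.01·0.25 = 0.0025

0.0025


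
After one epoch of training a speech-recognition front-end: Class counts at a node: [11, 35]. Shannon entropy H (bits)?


Probabilities: [11/46, 35/46] ≈ [0.2391, 0.7609]
H = -((11/46)·log₂(11/46) + (35/46)·log₂(35/46))
  = 0.7936 bits

0.7936 bits


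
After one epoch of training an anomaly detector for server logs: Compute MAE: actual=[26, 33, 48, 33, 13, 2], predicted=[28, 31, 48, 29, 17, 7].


Absolute errors: |26-28|=2, |33-31|=2, |48-48|=0, |33-29|=4, |13-17|=4, |2-7|=5
Sum = 17
MAE = 17/6 = 17/6

17/6


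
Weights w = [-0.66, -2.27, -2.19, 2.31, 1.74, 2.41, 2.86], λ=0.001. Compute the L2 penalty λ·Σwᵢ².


‖w‖₂² = (-0.66)² + (-2.27)² + (-2.19)² + (2.31)² + (1.74)² + (2.41)² + (2.86)²
     = 0.4356 + 5.1529 + 4.7961 + 5.3361 + 3.0276 + 5.8081 + 8.1796
     = 32.736
λ·‖w‖₂² = 0.001·32.736 = 0.032736

0.032736


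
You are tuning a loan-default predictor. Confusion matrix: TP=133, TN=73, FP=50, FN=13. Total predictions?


Total = TP + TN + FP + FN
= 133 + 73 + 50 + 13
= 269
(Predicted positive: 183, predicted negative: 86)

269


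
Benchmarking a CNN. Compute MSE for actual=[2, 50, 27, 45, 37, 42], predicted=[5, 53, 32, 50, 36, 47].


Squared errors: (2-5)²=9, (50-53)²=9, (27-32)²=25, (45-50)²=25, (37-36)²=1, (42-47)²=25
Sum = 94
MSE = 94/6 = 47/3

47/3


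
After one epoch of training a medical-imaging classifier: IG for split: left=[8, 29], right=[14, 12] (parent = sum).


Parent = [22, 41], H_parent = 0.9334
H_left = 0.7532 (n=37), H_right = 0.9957 (n=26)
H_children = (37/63)·0.7532 + (26/63)·0.9957 = 0.8533
IG = 0.9334 - 0.8533 = 0.0801

0.0801


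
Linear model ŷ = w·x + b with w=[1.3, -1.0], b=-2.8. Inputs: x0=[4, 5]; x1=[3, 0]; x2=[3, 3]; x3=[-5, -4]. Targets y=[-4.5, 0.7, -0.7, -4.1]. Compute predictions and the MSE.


ŷ0 = (1.3)·(4) + (-1.0)·(5) - 2.8 = -2.6
ŷ1 = (1.3)·(3) + (-1.0)·(0) - 2.8 = 1.1
ŷ2 = (1.3)·(3) + (-1.0)·(3) - 2.8 = -1.9
ŷ3 = (1.3)·(-5) + (-1.0)·(-4) - 2.8 = -5.3
errors² = [3.61, 0.16, 1.44, 1.44]
MSE = 6.6500/4 = 1.6625

1.6625


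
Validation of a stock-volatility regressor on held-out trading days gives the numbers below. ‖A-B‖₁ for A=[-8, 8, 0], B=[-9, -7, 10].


d = |-8+ 9| + |8+ 7| + |0-10|
  = 1 + 15 + 10
  = 26

26


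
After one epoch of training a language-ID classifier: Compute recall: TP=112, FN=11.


Recall = TP/(TP+FN)
= 112/(112+11)
= 112/123 = 91.06%

91.06%


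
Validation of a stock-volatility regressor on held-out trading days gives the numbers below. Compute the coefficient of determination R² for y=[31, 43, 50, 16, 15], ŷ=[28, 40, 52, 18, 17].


ȳ = 31
SS_res = Σ(y-ŷ)² = 30
SS_tot = Σ(y-ȳ)² = 986
R² = 1 - SS_res/SS_tot = 1 - 0.0304 = 0.9696

0.9696


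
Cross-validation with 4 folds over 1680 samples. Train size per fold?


Fold size = 1680/4 = 420
Training per fold = 1680 - 420 = 1260

1260


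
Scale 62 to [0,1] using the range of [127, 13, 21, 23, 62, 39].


min=13, max=127
(62-13)/(127-13) = 49/114 = 0.4298

0.4298


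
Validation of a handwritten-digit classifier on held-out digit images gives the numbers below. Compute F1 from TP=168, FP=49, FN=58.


Precision = 168/217 = 0.7742
Recall = 168/226 = 0.7434
F1 = 2·P·R/(P+R) = 2·TP/(2·TP+FP+FN) = 336/(336+49+58) = 336/443 = 0.7585

0.7585


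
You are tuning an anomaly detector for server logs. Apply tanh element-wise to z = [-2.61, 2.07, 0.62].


tanh(-2.61) = -0.9892
tanh(2.07) = 0.9687
tanh(0.62) = 0.5511
result = [-0.9892, 0.9687, 0.5511]

[-0.9892, 0.9687, 0.5511]


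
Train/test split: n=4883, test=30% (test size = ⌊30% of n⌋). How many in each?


Test = ⌊4883·30/100⌋ = 1464
Train = 4883 - 1464 = 3419

Train: 3419, Test: 1464


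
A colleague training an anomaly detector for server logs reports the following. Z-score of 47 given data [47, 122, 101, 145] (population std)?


μ = 103.75, σ = 36.2724
z = (47 - 103.75)/36.2724 = -1.5646

-1.5646


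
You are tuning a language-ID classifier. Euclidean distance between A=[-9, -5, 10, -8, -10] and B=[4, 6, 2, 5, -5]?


d = √((-9-4)² + (-5-6)² + (10-2)² + (-8-5)² + (-10+ 5)²)
  = √(169 + 121 + 64 + 169 + 25)
  = √548 = 23.4094

23.4094


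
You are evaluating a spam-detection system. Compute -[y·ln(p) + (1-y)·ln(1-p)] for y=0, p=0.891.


BCE = -[y·ln(p) + (1-y)·ln(1-p)]
= -0 - 1·ln(1-0.891)
= -ln(0.109) = 2.2164

2.2164


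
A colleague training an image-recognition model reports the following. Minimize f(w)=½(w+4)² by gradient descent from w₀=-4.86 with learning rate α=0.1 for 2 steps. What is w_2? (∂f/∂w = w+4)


step 1: grad = -4.86+4 = -0.86; w = -4.86 - 0.1·(-0.86) = -4.774
step 2: grad = -4.774+4 = -0.774; w = -4.774 - 0.1·(-0.774) = -4.6966

-4.6966


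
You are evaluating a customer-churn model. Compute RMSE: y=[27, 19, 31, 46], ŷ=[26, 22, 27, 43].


MSE = 35/4 = 8.75
RMSE = √(35/4) = 2.958

2.958


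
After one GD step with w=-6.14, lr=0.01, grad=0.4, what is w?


w_new = w - α·∇
= -6.14 - 0.01·0.4
= -6.14 - 0.004
= -6.144

-6.144


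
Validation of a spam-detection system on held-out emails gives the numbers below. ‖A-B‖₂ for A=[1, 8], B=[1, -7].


d = √((1-1)² + (8+ 7)²)
  = √(0 + 225)
  = √225 = 15.0

15.0


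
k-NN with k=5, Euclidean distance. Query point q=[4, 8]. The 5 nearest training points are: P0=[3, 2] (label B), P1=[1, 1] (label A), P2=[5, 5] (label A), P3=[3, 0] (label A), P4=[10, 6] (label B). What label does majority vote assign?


d(q,P0) = 6.0828  (label B)
d(q,P1) = 7.6158  (label A)
d(q,P2) = 3.1623  (label A)
d(q,P3) = 8.0623  (label A)
d(q,P4) = 6.3246  (label B)
Votes: A=3, B=2
Majority → A

A


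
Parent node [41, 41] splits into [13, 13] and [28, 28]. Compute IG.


Parent = [41, 41], H_parent = 1
H_left = 1 (n=26), H_right = 1 (n=56)
H_children = (26/82)·1 + (56/82)·1 = 1
IG = 1 - 1 = 0.0

0.0


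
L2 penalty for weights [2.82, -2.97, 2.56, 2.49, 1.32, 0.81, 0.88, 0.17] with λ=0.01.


‖w‖₂² = (2.82)² + (-2.97)² + (2.56)² + (2.49)² + (1.32)² + (0.81)² + (0.88)² + (0.17)²
     = 7.9524 + 8.8209 + 6.5536 + 6.2001 + 1.7424 + 0.6561 + 0.7744 + 0.0289
     = 32.7288
λ·‖w‖₂² = 0.01·32.7288 = 0.327288

0.327288


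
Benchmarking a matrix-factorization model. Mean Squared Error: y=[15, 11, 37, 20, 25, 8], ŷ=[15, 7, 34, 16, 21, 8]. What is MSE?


Squared errors: (15-15)²=0, (11-7)²=16, (37-34)²=9, (20-16)²=16, (25-21)²=16, (8-8)²=0
Sum = 57
MSE = 57/6 = 19/2

19/2


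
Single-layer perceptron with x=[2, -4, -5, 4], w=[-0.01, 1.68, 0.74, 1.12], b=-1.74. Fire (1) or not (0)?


z = (2)·(-0.01) + (-4)·(1.68) + (-5)·(0.74) + (4)·(1.12) - 1.74
  = -7.7
step(z) = 0 (z<0)

0


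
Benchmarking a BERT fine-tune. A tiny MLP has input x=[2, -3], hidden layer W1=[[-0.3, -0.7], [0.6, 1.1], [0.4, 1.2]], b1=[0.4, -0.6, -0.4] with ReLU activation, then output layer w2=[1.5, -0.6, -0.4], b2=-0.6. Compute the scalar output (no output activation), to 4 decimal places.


z1[0] = (-0.3)·(2) + (-0.7)·(-3) + 0.4 = 1.9
z1[1] = (0.6)·(2) + (1.1)·(-3) - 0.6 = -2.7
z1[2] = (0.4)·(2) + (1.2)·(-3) - 0.4 = -3.2
h = ReLU(z1) = [1.9, 0.0, 0.0]
output = (1.5)·(1.9) + (-0.6)·(0.0) + (-0.4)·(0.0) - 0.6 = 2.25

2.25


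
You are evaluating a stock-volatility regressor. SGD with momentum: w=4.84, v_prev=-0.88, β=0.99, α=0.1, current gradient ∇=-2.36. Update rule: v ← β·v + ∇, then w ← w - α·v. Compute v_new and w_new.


v_new = 0.99·-0.88 - 2.36 = -0.8712 - 2.36 = -3.2312
w_new = 4.84 - 0.1·-3.2312 = 4.84 + 0.32312 = 5.16312

v_new=-3.2312, w_new=5.16312


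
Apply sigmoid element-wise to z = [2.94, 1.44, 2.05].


σ(2.94) = 1/(1+e^-2.94) = 0.9498
σ(1.44) = 1/(1+e^-1.44) = 0.8085
σ(2.05) = 1/(1+e^-2.05) = 0.8859
result = [0.9498, 0.8085, 0.8859]

[0.9498, 0.8085, 0.8859]


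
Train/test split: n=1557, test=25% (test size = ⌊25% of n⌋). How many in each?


Test = ⌊1557·25/100⌋ = 389
Train = 1557 - 389 = 1168

Train: 1168, Test: 389


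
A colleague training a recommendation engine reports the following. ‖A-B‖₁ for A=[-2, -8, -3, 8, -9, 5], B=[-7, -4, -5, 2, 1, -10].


d = |-2+ 7| + |-8+ 4| + |-3+ 5| + |8-2| + |-9-1| + |5+ 10|
  = 5 + 4 + 2 + 6 + 10 + 15
  = 42

42


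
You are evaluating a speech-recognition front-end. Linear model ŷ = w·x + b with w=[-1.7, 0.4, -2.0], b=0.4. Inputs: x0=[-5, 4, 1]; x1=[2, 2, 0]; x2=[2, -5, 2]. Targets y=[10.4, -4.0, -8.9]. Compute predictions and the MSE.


ŷ0 = (-1.7)·(-5) + (0.4)·(4) + (-2.0)·(1) + 0.4 = 8.5
ŷ1 = (-1.7)·(2) + (0.4)·(2) + (-2.0)·(0) + 0.4 = -2.2
ŷ2 = (-1.7)·(2) + (0.4)·(-5) + (-2.0)·(2) + 0.4 = -9.0
errors² = [3.61, 3.24, 0.01]
MSE = 6.8600/3 = 2.2867

2.2867


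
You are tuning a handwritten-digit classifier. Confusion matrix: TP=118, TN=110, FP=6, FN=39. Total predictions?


Total = TP + TN + FP + FN
= 118 + 110 + 6 + 39
= 273
(Predicted positive: 124, predicted negative: 149)

273


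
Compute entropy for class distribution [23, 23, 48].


Probabilities: [23/94, 23/94, 48/94] ≈ [0.2447, 0.2447, 0.5106]
H = -((23/94)·log₂(23/94) + (23/94)·log₂(23/94) + (48/94)·log₂(48/94))
  = 1.489 bits

1.489 bits


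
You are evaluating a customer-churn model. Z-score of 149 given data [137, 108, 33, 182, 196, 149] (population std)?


μ = 134.1667, σ = 53.6328
z = (149 - 134.1667)/53.6328 = 0.2766

0.2766


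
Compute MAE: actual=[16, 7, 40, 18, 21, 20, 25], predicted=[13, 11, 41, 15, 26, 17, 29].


Absolute errors: |16-13|=3, |7-11|=4, |40-41|=1, |18-15|=3, |21-26|=5, |20-17|=3, |25-29|=4
Sum = 23
MAE = 23/7 = 23/7

23/7


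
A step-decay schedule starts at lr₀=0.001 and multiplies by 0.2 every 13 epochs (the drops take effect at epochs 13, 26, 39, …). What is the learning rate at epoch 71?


n_drops = ⌊71/13⌋ = 5
lr = 0.001·0.2^5 = 0.001·0.00032 = 0.00000032

0.00000032


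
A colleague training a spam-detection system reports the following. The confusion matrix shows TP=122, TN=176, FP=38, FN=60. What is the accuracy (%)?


Accuracy = (TP+TN)/(TP+TN+FP+FN)
= (122+176)/(396)
= 298/396 = 75.25%

75.25%
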